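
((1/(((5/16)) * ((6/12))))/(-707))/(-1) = 32/3535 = 0.01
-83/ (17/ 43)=-3569/ 17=-209.94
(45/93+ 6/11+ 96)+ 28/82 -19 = 1095702/13981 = 78.37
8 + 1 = 9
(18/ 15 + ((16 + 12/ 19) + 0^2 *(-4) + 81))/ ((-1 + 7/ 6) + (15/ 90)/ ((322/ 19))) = 18139548/ 32395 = 559.95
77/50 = 1.54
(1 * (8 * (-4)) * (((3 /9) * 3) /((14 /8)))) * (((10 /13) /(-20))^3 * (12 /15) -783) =1100960704 /76895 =14317.72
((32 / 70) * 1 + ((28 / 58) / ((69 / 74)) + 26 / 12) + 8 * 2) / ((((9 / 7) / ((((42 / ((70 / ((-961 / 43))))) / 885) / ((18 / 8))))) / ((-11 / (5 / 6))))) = 37790014196 / 28555520625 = 1.32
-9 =-9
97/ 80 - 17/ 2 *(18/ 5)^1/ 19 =-121/ 304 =-0.40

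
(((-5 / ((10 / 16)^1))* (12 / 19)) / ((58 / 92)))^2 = 19501056 / 303601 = 64.23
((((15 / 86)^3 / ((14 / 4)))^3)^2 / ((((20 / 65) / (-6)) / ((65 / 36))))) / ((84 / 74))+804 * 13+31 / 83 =10452.37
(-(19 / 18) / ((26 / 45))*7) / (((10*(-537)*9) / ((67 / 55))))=8911 / 27644760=0.00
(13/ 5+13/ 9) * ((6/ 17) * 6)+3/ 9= 2269/ 255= 8.90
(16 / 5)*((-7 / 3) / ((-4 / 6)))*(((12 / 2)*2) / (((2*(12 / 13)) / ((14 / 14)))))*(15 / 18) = 182 / 3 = 60.67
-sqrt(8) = -2*sqrt(2) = -2.83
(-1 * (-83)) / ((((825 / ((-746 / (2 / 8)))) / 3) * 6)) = -123836 / 825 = -150.10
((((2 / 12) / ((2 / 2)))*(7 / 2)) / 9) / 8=7 / 864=0.01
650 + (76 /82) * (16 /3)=654.94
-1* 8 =-8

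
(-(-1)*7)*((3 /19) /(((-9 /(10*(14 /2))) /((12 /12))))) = -490 /57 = -8.60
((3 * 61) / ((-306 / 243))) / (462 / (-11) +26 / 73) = 360693 / 103360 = 3.49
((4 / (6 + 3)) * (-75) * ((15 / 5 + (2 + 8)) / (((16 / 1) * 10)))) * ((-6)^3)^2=-126360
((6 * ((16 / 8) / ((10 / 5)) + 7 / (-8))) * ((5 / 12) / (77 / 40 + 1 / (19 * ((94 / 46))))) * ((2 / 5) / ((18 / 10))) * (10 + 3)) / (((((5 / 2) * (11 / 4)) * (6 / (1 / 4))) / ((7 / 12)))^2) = 568841 / 98343861264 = 0.00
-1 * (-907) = 907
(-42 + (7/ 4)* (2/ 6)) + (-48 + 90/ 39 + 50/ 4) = -11639/ 156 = -74.61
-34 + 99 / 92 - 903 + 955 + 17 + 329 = 33587 / 92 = 365.08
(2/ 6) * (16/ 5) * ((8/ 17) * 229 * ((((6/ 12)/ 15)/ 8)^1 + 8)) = 207016/ 225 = 920.07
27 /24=1.12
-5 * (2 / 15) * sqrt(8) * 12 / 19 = -16 * sqrt(2) / 19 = -1.19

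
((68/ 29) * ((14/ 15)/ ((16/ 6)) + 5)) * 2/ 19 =3638/ 2755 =1.32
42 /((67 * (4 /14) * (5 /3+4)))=441 /1139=0.39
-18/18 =-1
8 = 8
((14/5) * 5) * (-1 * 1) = -14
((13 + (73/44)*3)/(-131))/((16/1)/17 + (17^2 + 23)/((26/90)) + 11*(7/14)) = -1921/15208314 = -0.00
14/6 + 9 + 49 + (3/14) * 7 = 371/6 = 61.83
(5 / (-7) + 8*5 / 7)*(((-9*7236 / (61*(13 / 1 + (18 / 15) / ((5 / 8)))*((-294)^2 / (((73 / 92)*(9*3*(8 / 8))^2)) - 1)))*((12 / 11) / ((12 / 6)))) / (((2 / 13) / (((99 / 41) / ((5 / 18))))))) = -12164620717080 / 163748130563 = -74.29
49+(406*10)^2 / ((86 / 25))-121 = 4791672.19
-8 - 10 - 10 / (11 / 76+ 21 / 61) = -87166 / 2267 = -38.45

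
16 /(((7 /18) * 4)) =72 /7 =10.29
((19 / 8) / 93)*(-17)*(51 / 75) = -5491 / 18600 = -0.30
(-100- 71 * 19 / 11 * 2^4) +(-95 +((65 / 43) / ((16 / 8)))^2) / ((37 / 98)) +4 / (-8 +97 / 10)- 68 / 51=-177411725867 / 76759386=-2311.27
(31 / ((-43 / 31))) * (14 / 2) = -6727 / 43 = -156.44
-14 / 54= -0.26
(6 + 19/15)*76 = 552.27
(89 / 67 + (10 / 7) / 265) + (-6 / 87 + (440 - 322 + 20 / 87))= 258414271 / 2162559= 119.49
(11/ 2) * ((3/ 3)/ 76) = 11/ 152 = 0.07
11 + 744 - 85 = 670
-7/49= -1/7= -0.14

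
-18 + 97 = 79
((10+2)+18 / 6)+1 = 16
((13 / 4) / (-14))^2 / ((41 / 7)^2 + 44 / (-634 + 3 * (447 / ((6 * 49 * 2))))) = 20925073 / 13293683264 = 0.00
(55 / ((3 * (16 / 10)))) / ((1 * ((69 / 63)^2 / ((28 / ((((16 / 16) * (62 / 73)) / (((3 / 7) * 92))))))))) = 8853075 / 713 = 12416.65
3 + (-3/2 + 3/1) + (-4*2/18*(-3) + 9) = 89/6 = 14.83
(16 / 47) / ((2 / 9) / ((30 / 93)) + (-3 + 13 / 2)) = 1440 / 17719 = 0.08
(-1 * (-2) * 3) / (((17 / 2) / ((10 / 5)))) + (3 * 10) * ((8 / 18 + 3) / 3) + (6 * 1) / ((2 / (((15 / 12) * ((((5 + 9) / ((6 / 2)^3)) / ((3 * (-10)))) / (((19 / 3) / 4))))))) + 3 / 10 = 349957 / 9690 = 36.12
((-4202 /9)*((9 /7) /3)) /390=-2101 /4095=-0.51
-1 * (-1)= 1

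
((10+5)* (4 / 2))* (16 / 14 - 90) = -18660 / 7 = -2665.71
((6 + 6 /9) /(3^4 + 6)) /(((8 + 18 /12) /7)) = 280 /4959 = 0.06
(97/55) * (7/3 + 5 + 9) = 4753/165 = 28.81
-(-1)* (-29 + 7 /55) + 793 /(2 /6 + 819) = -3772459 /135190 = -27.90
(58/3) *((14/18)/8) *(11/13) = 2233/1404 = 1.59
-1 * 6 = -6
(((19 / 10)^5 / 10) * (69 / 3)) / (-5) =-11.39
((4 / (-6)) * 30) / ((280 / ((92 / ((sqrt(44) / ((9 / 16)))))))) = -207 * sqrt(11) / 1232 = -0.56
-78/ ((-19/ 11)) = 858/ 19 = 45.16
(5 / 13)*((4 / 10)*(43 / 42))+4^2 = 4411 / 273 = 16.16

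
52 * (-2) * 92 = -9568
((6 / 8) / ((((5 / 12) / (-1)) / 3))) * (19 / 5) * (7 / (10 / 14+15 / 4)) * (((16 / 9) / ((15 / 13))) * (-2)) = 1549184 / 15625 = 99.15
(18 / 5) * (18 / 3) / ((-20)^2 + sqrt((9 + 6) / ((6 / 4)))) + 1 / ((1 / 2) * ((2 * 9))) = 7925 / 47997 - 18 * sqrt(10) / 133325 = 0.16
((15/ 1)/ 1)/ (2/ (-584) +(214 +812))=4380/ 299591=0.01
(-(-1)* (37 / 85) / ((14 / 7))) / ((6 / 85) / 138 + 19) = 0.01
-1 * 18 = -18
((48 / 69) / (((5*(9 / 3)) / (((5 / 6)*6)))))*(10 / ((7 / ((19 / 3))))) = 3040 / 1449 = 2.10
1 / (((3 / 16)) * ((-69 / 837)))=-1488 / 23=-64.70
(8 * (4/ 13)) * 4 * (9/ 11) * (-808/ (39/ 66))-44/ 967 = -1800205580/ 163423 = -11015.62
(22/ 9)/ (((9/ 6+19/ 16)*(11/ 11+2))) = 352/ 1161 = 0.30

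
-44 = -44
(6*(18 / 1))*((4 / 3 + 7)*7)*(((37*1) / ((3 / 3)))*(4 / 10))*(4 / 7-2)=-133200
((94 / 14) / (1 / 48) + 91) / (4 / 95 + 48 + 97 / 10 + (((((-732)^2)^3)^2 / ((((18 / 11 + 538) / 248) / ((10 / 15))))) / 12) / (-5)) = -29132510 / 8518604346304768761166243412075209887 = -0.00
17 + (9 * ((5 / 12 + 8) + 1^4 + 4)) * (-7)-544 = -1372.25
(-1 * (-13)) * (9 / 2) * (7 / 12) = 273 / 8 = 34.12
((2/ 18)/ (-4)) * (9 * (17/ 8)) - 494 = -15825/ 32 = -494.53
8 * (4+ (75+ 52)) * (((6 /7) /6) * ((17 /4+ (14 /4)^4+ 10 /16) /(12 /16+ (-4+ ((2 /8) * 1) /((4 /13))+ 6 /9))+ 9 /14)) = -54156972 /4165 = -13002.87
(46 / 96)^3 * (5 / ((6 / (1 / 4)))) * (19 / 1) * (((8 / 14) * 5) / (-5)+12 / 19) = 60835 / 2322432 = 0.03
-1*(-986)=986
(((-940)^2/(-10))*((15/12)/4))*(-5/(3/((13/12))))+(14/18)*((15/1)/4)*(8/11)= 39487555/792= 49858.02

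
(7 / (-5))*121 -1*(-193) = 118 / 5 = 23.60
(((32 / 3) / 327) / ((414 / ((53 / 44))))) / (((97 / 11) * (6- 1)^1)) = 212 / 98487495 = 0.00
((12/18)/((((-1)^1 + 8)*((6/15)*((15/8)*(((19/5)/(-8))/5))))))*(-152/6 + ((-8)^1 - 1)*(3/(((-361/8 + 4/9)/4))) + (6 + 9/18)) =253492000/11552247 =21.94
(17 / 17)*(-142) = -142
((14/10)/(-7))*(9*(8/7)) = -2.06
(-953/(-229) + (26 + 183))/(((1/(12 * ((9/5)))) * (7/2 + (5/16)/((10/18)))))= 84350592/74425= 1133.36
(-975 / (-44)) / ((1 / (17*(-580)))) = -2403375 / 11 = -218488.64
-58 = -58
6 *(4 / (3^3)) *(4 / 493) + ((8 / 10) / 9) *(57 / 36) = 9847 / 66555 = 0.15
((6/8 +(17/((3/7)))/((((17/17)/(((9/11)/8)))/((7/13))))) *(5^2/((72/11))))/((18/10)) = 46625/7488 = 6.23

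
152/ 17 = 8.94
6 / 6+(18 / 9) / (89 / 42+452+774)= 51665 / 51581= 1.00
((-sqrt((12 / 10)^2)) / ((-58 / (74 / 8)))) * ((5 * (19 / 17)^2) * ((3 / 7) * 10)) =5.12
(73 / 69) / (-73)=-0.01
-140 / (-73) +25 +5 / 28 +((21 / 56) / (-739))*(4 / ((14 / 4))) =40928639 / 1510516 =27.10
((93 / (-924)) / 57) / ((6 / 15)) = -155 / 35112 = -0.00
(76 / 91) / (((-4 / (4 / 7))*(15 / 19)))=-1444 / 9555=-0.15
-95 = -95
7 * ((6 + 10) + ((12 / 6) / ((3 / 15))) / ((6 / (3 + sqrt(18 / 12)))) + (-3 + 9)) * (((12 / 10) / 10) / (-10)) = -567 / 250 - 7 * sqrt(6) / 100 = -2.44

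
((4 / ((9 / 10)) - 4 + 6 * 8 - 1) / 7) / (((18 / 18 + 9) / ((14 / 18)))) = 0.53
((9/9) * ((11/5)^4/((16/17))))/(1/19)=4729043/10000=472.90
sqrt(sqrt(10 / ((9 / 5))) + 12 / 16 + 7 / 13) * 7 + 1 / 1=1 + 7 * sqrt(7839 + 10140 * sqrt(2)) / 78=14.37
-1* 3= -3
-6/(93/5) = -10/31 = -0.32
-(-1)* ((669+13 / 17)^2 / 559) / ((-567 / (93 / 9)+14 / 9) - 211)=-9042459471 / 2978354236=-3.04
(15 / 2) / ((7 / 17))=255 / 14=18.21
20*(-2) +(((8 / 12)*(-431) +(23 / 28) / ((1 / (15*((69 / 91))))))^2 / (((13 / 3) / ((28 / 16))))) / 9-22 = 4434724668865 / 1302170688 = 3405.64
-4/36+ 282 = 2537/9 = 281.89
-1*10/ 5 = -2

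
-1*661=-661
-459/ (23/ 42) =-838.17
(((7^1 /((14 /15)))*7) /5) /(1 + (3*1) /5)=105 /16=6.56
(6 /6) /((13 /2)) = 2 /13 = 0.15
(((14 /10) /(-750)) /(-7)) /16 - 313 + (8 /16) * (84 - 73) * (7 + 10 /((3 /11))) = -4369999 /60000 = -72.83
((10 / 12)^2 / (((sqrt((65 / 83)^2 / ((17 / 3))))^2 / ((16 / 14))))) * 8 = 58.66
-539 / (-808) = 539 / 808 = 0.67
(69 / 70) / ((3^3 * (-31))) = -23 / 19530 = -0.00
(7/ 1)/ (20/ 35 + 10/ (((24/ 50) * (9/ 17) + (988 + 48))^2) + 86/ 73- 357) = -346896040760864/ 17604997852017781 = -0.02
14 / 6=7 / 3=2.33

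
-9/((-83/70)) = 630/83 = 7.59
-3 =-3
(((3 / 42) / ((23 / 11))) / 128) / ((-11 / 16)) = -1 / 2576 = -0.00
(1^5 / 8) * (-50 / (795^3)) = -1 / 80393580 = -0.00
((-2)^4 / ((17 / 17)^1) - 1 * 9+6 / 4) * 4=34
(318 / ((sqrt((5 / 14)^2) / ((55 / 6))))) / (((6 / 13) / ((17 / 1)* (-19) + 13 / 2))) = -11194183 / 2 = -5597091.50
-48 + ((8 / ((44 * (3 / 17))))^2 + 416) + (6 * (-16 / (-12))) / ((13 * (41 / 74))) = 214861652 / 580437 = 370.17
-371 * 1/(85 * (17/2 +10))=-742/3145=-0.24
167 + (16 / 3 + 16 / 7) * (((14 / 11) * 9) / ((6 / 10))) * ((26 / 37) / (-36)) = 601321 / 3663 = 164.16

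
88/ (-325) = -88/ 325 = -0.27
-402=-402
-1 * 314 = -314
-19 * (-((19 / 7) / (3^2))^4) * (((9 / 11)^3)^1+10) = 1.66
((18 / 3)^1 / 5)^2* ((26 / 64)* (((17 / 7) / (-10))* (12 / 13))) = -0.13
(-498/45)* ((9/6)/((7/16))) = -1328/35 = -37.94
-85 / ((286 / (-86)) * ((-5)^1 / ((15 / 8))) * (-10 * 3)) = 731 / 2288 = 0.32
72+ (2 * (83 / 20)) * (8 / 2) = 105.20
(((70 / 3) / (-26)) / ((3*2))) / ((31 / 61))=-2135 / 7254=-0.29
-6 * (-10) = 60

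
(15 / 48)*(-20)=-25 / 4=-6.25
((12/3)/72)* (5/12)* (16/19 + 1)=0.04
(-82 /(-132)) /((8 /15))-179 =-31299 /176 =-177.84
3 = 3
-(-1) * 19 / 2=19 / 2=9.50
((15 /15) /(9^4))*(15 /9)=5 /19683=0.00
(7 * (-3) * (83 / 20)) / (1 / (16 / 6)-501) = 1162 / 6675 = 0.17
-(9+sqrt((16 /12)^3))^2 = -2251 /27 - 16 * sqrt(3) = -111.08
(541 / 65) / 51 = 541 / 3315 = 0.16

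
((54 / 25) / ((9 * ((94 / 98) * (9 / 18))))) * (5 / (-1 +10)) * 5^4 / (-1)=-24500 / 141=-173.76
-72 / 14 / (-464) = 0.01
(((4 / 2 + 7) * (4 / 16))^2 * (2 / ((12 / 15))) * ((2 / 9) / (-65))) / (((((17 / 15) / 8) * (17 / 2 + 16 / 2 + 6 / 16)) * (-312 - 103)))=4 / 91715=0.00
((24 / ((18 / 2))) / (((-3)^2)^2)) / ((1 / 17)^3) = 39304 / 243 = 161.74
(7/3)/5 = 7/15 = 0.47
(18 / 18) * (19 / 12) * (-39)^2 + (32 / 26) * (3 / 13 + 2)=1629833 / 676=2411.00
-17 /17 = -1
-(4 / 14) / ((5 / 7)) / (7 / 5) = -2 / 7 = -0.29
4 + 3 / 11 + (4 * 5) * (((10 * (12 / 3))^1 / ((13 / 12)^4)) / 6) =101.08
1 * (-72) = -72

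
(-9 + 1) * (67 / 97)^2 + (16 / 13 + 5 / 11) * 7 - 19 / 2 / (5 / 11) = -173831113 / 13454870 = -12.92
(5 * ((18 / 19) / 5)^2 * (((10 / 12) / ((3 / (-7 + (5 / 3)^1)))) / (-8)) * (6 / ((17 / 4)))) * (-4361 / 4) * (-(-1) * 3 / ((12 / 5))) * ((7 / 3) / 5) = -183162 / 6137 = -29.85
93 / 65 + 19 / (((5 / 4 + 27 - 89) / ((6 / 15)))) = 20623 / 15795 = 1.31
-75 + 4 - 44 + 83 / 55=-6242 / 55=-113.49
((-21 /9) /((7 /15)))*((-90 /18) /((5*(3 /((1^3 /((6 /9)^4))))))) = 135 /16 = 8.44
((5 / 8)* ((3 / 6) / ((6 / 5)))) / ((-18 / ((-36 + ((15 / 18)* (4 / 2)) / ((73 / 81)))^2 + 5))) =-78021175 / 4604256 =-16.95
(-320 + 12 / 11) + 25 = -3233 / 11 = -293.91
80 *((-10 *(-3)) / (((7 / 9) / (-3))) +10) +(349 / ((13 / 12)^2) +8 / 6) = -28954292 / 3549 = -8158.44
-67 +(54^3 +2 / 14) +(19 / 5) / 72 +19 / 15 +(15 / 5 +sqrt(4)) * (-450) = 78194825 / 504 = 155148.46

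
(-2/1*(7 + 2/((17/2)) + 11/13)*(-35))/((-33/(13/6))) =-62510/1683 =-37.14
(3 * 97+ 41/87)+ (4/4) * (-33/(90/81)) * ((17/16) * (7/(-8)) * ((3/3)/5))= 165366041/556800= 296.99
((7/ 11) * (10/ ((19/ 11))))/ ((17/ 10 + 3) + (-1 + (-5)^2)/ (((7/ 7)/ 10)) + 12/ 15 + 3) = 20/ 1349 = 0.01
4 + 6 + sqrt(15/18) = sqrt(30)/6 + 10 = 10.91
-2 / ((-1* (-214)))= -1 / 107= -0.01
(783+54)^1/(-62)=-27/2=-13.50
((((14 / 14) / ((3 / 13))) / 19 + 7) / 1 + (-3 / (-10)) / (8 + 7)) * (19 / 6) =20657 / 900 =22.95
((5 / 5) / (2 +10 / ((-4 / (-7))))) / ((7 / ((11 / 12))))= 11 / 1638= 0.01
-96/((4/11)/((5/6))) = -220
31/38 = 0.82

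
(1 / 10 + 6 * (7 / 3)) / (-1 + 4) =47 / 10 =4.70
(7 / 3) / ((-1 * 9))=-7 / 27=-0.26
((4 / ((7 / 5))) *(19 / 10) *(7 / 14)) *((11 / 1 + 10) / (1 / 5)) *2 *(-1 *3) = -1710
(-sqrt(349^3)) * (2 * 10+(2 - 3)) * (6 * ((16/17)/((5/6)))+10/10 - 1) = -3819456 * sqrt(349)/85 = -839450.90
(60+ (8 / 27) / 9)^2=212809744 / 59049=3603.95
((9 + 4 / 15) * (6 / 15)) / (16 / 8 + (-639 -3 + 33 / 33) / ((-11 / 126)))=1529 / 3029550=0.00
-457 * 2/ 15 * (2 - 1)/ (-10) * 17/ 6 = 7769/ 450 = 17.26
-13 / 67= -0.19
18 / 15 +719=720.20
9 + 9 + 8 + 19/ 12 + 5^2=631/ 12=52.58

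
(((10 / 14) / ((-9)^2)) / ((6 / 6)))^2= 25 / 321489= 0.00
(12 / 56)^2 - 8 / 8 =-187 / 196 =-0.95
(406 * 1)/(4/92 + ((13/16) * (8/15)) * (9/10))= 933800/997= 936.61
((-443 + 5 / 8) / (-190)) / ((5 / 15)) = 10617 / 1520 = 6.98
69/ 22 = 3.14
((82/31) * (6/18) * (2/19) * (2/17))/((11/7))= 2296/330429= 0.01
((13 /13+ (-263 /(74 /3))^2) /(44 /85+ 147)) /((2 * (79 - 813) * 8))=-53379745 /806384895616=-0.00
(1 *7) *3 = 21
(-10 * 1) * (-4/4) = 10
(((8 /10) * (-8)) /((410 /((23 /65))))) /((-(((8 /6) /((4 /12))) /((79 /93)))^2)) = 143543 /576239625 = 0.00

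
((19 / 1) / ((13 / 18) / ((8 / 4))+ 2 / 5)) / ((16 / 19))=16245 / 548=29.64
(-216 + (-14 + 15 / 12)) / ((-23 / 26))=11895 / 46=258.59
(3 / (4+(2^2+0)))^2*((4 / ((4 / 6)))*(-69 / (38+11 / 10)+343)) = 156627 / 544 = 287.92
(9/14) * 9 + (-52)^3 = -1968431/14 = -140602.21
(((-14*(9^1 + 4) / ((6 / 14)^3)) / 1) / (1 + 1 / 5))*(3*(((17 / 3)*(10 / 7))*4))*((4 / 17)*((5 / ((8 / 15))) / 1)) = -11147500 / 27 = -412870.37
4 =4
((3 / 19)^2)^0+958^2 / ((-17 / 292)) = -267987071 / 17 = -15763945.35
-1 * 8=-8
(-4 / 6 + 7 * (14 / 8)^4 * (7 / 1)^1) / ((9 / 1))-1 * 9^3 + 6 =-4644941 / 6912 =-672.01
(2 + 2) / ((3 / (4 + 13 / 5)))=44 / 5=8.80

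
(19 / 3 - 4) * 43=301 / 3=100.33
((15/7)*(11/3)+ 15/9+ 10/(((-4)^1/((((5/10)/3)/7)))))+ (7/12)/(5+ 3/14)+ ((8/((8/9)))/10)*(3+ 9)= 624733/30660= 20.38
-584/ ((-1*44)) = 146/ 11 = 13.27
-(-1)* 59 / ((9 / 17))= 1003 / 9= 111.44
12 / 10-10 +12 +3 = 31 / 5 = 6.20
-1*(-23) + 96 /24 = 27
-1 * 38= -38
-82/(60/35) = -287/6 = -47.83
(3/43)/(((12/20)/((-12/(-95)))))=12/817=0.01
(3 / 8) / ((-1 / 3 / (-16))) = 18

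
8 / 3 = 2.67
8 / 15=0.53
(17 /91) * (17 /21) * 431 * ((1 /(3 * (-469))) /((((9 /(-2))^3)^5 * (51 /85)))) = 0.00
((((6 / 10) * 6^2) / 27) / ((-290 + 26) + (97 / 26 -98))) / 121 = -104 / 5635575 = -0.00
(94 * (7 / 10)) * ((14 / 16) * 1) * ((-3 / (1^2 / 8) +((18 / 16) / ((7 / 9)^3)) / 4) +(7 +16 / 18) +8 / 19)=-1331353819 / 1532160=-868.94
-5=-5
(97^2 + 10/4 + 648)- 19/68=684027/68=10059.22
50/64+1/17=457/544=0.84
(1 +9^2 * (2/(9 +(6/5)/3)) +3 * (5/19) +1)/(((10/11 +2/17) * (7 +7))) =1.39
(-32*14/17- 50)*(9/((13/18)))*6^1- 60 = -1274916/221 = -5768.85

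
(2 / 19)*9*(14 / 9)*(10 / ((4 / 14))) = 980 / 19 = 51.58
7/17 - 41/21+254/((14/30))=27680/51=542.75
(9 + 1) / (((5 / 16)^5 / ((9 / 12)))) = 1572864 / 625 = 2516.58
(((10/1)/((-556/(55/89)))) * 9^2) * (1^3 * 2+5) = -155925/24742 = -6.30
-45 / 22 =-2.05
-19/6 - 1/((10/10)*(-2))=-2.67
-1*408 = -408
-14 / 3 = -4.67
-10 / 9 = -1.11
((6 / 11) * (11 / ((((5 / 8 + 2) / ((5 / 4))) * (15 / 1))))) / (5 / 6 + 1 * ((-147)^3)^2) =8 / 423792531520253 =0.00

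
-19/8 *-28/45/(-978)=-133/88020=-0.00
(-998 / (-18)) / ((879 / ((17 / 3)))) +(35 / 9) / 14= 30151 / 47466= 0.64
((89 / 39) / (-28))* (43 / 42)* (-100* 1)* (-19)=-1817825 / 11466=-158.54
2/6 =1/3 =0.33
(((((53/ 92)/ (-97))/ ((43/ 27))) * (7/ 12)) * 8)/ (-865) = 3339/ 165964090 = 0.00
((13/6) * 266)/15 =1729/45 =38.42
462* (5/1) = 2310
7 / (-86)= -7 / 86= -0.08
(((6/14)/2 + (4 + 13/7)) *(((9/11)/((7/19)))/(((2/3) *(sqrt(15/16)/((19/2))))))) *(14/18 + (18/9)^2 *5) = 104329 *sqrt(15)/98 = 4123.11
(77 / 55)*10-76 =-62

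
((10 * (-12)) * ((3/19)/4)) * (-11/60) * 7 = 231/38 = 6.08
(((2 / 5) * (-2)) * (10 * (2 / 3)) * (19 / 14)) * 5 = -760 / 21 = -36.19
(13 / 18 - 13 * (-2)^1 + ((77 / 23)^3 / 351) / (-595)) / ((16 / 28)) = 135802334969 / 2904019560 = 46.76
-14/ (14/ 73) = -73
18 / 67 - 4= -250 / 67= -3.73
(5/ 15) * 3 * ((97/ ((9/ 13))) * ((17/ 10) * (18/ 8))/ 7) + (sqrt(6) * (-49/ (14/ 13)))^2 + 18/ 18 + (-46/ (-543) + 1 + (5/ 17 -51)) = 32177817407/ 2584680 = 12449.44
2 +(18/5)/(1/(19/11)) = 452/55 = 8.22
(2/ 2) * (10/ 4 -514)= -1023/ 2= -511.50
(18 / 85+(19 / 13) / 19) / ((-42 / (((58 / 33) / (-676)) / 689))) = 0.00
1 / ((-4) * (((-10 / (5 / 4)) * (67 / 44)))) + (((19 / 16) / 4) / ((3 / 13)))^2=4138291 / 2469888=1.68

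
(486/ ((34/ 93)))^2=510714801/ 289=1767179.24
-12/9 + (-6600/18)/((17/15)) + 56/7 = -16160/51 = -316.86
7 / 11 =0.64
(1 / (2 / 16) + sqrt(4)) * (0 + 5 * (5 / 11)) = 22.73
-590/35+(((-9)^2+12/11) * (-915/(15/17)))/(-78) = 2151211/2002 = 1074.53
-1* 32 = -32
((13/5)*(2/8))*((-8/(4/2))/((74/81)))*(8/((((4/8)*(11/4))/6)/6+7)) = -1213056/374995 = -3.23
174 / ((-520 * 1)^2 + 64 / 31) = 2697 / 4191232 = 0.00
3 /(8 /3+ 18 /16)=72 /91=0.79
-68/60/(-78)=17/1170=0.01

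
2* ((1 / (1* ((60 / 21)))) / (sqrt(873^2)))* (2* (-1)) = -7 / 4365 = -0.00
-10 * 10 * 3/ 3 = -100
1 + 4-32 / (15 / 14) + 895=13052 / 15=870.13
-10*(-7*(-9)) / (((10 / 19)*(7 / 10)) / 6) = -10260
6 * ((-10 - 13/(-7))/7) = -342/49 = -6.98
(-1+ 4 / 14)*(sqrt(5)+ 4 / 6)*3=-15*sqrt(5) / 7 - 10 / 7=-6.22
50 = 50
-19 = -19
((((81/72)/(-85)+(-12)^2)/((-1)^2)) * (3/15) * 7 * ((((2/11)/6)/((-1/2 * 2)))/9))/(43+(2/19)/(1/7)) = -131537/8476200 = -0.02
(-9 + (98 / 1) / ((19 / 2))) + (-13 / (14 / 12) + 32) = 2949 / 133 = 22.17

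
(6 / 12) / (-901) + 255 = 459509 / 1802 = 255.00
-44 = -44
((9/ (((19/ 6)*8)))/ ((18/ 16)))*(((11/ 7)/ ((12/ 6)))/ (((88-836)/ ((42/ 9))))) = -1/ 646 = -0.00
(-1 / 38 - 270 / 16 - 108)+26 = -15033 / 152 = -98.90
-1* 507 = -507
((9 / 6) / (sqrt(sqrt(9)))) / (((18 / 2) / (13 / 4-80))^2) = 94249 * sqrt(3) / 2592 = 62.98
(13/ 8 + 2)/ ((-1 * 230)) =-29/ 1840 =-0.02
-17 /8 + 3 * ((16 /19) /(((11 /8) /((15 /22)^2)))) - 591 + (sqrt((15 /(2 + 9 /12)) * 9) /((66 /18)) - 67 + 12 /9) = -656.03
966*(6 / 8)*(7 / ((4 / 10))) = 50715 / 4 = 12678.75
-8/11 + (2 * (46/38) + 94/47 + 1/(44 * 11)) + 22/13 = 644143/119548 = 5.39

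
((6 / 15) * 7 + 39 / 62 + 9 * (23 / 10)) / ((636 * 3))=187 / 14787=0.01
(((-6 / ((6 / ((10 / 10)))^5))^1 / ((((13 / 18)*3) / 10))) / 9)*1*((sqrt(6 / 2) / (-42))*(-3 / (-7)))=5*sqrt(3) / 1238328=0.00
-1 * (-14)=14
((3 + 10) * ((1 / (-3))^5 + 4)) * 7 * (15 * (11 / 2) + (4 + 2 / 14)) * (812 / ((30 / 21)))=21757924279 / 1215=17907756.61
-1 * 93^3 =-804357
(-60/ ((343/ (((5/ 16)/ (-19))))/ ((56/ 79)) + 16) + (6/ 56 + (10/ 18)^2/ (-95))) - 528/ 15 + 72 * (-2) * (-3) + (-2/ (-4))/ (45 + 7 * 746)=396.91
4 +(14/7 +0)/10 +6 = 51/5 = 10.20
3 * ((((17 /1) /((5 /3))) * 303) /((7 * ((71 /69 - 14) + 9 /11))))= -35186481 /322840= -108.99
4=4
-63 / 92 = -0.68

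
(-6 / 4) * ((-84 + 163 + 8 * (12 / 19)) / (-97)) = 4791 / 3686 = 1.30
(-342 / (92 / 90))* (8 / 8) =-7695 / 23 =-334.57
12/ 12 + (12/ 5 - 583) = -2898/ 5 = -579.60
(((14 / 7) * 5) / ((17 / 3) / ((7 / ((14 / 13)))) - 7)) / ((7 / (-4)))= 1560 / 1673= 0.93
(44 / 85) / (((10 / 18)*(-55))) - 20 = -42536 / 2125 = -20.02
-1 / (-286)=0.00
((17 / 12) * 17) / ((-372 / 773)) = -223397 / 4464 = -50.04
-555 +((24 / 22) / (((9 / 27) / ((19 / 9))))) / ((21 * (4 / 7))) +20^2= -5096 / 33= -154.42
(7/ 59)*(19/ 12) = 133/ 708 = 0.19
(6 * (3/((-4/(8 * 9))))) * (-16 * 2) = 10368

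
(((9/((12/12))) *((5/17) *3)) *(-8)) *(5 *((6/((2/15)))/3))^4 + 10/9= -307546874830/153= -2010110293.01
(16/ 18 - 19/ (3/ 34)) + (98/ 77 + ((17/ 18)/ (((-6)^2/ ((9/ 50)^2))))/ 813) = -114383679439/ 536580000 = -213.17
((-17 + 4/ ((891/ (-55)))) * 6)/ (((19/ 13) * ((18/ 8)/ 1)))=-145288/ 4617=-31.47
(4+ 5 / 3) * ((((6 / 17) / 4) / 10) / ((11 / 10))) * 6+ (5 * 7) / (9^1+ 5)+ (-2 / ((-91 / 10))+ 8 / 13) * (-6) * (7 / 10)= -0.73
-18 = -18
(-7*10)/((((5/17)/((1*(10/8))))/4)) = -1190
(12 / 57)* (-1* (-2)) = 0.42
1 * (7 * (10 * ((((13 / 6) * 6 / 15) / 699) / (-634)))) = -91 / 664749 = -0.00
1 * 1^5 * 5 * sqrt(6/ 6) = 5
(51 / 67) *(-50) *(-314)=800700 / 67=11950.75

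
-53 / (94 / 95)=-5035 / 94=-53.56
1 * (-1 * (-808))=808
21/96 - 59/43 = -1587/1376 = -1.15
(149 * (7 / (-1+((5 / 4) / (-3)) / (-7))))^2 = 7675862544 / 6241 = 1229909.08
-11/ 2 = -5.50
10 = 10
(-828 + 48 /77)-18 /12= -127647 /154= -828.88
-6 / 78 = -1 / 13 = -0.08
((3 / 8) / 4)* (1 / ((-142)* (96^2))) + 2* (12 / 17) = 335020015 / 237305856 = 1.41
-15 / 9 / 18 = -5 / 54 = -0.09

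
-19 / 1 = -19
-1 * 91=-91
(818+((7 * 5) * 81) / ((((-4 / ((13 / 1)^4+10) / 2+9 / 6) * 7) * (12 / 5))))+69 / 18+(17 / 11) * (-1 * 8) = 2607711175 / 2828397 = 921.97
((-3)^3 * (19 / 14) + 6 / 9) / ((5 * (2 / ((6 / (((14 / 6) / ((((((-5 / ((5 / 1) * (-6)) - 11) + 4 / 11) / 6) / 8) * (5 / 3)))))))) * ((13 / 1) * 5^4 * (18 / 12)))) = 1044101 / 3783780000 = 0.00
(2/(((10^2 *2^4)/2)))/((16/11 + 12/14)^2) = 5929/12673600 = 0.00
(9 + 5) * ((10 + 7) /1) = 238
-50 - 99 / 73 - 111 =-11852 / 73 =-162.36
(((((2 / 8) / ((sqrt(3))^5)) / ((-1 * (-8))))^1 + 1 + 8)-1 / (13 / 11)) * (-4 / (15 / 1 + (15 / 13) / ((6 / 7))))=-848 / 425-13 * sqrt(3) / 45900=-2.00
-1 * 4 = -4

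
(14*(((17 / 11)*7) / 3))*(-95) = -158270 / 33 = -4796.06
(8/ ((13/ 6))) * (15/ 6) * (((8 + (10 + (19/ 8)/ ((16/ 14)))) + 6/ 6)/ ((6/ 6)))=20235/ 104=194.57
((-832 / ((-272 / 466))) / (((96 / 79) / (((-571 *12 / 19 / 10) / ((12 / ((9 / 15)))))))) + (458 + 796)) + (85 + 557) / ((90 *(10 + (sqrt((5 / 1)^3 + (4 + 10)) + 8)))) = -2056531229 / 2390200 - 107 *sqrt(139) / 2775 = -860.86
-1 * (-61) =61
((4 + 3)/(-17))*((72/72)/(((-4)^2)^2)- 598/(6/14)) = 7501291/13056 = 574.55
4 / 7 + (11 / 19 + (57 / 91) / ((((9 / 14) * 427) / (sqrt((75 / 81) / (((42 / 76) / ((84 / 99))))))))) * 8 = 3040 * sqrt(1254) / 4945941 + 692 / 133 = 5.22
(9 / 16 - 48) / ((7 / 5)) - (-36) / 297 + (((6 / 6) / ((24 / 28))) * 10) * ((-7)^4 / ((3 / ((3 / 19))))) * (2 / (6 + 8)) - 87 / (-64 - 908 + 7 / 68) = 821188416607 / 4641033936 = 176.94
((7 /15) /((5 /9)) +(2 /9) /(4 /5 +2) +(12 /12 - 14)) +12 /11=-190397 /17325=-10.99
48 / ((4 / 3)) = 36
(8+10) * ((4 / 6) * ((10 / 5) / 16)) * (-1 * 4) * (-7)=42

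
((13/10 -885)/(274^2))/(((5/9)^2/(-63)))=2.40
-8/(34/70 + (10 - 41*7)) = 0.03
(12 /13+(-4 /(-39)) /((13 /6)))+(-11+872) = 861.97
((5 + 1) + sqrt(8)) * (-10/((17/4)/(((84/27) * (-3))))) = 2240 * sqrt(2)/51 + 2240/17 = 193.88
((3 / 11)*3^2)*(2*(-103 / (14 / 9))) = -25029 / 77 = -325.05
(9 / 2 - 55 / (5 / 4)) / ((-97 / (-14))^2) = -7742 / 9409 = -0.82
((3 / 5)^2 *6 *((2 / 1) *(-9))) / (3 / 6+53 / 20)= -432 / 35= -12.34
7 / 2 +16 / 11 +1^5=131 / 22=5.95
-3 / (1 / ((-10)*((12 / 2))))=180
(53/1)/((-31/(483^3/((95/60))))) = -71663581332/589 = -121669917.37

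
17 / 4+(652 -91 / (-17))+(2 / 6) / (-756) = 12754373 / 19278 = 661.60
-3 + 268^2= 71821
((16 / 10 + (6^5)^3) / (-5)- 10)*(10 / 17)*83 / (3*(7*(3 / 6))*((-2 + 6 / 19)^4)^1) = -4238185935564364289 / 77987840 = -54344189242.38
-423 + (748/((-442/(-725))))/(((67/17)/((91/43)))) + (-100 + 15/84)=10970441/80668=135.99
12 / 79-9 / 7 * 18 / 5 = -12378 / 2765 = -4.48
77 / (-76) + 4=227 / 76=2.99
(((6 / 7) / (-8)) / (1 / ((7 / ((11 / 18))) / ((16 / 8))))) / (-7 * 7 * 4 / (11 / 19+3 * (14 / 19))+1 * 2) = 53 / 5896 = 0.01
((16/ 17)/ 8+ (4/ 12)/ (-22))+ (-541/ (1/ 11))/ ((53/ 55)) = -367230115/ 59466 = -6175.46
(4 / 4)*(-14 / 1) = -14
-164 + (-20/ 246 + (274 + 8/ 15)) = 67928/ 615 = 110.45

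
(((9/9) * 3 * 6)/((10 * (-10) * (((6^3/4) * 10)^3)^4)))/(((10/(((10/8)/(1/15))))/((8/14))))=-1/3187787691285599109120000000000000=-0.00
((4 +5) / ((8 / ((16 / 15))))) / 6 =1 / 5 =0.20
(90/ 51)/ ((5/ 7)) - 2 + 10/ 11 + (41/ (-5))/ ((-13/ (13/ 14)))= 25727/ 13090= 1.97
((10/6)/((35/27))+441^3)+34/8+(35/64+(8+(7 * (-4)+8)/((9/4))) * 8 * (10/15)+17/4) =85766126.59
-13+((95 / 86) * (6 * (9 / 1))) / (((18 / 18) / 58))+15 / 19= 2816654 / 817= 3447.56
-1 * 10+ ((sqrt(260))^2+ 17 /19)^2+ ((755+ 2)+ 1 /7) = 173890973 /2527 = 68813.21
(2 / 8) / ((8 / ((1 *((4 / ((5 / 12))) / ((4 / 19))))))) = 57 / 40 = 1.42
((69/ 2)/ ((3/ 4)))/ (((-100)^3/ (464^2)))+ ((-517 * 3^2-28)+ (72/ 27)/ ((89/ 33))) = -6521912841/ 1390625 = -4689.91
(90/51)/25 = 6/85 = 0.07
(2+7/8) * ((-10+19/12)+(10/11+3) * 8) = 69391/1056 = 65.71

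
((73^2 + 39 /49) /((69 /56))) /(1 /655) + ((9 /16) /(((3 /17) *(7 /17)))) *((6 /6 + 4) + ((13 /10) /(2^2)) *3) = 125120067671 /44160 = 2833334.87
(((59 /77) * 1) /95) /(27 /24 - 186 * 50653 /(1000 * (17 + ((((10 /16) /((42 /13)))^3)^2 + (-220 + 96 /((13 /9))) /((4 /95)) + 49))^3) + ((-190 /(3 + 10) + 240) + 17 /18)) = 414810680028210724980639600358702193210763982241726909928806437800 /11697847132563140120785728988312721191646122062339073831901423208220201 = 0.00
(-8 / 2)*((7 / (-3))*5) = 140 / 3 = 46.67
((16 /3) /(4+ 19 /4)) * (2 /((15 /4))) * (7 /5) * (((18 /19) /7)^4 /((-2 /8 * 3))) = -7962624 /39112590125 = -0.00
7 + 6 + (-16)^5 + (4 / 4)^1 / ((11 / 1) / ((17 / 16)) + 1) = -202372642 / 193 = -1048562.91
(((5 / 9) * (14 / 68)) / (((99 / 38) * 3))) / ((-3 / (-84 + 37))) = 31255 / 136323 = 0.23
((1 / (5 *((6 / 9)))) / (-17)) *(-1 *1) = 3 / 170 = 0.02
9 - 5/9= 76/9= 8.44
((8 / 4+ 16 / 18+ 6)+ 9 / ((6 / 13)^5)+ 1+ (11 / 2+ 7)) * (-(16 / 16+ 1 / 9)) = -1953185 / 3888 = -502.36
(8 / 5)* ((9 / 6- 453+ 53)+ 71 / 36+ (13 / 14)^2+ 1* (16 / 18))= -1392772 / 2205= -631.64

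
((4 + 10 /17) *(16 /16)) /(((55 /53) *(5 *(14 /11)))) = 2067 /2975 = 0.69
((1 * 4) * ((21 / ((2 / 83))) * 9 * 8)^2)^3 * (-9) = -35157809667535310972881700388864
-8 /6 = -4 /3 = -1.33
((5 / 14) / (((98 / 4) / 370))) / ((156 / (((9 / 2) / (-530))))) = -555 / 1890616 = -0.00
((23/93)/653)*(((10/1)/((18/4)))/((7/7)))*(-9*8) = -3680/60729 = -0.06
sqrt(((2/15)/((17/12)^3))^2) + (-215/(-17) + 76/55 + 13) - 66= -2103582/54043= -38.92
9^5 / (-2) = -59049 / 2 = -29524.50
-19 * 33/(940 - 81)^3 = -627/633839779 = -0.00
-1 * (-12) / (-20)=-3 / 5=-0.60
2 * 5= 10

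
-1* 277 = -277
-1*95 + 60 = -35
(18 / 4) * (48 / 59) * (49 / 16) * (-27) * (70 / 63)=-19845 / 59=-336.36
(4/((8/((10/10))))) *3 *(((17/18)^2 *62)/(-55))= -8959/5940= -1.51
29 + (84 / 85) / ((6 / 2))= 2493 / 85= 29.33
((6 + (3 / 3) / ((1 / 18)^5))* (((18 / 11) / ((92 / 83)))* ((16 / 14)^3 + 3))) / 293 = 47285644563 / 1105489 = 42773.51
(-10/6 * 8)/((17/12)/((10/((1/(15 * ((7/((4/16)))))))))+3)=-672000/151217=-4.44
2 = 2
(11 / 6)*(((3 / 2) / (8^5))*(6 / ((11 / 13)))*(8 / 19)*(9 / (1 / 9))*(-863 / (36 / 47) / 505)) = -14236911 / 314408960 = -0.05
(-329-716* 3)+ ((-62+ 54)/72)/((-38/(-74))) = -423604/171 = -2477.22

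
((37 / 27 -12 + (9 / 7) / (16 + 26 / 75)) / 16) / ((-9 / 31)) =75789079 / 33366816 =2.27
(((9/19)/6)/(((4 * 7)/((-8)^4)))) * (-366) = -4226.89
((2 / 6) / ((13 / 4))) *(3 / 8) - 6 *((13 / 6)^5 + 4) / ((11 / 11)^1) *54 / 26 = -402373 / 624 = -644.83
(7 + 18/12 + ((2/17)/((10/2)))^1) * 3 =4347/170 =25.57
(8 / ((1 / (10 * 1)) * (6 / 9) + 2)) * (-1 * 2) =-240 / 31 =-7.74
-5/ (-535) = 1/ 107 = 0.01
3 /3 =1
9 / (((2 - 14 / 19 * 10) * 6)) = -19 / 68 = -0.28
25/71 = 0.35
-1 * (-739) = 739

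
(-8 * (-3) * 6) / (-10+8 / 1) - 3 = -75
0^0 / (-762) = -1 / 762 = -0.00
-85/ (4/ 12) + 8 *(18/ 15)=-1227/ 5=-245.40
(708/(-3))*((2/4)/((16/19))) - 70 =-1681/8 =-210.12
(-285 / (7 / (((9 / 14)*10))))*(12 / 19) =-8100 / 49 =-165.31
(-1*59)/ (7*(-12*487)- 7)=59/ 40915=0.00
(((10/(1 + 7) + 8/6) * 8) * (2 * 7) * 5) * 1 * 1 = 4340/3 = 1446.67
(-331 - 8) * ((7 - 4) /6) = -339 /2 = -169.50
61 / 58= 1.05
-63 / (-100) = 63 / 100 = 0.63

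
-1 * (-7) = 7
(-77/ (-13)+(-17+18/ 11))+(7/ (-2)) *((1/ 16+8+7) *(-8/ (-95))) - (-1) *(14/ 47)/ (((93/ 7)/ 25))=-3163654411/ 237520140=-13.32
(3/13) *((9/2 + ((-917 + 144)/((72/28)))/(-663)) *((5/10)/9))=29557/465426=0.06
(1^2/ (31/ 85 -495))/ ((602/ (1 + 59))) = -1275/ 6327622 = -0.00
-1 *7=-7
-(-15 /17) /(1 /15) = 13.24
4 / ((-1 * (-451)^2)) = -4 / 203401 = -0.00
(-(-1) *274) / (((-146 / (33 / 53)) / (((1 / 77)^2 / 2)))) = -411 / 4170782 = -0.00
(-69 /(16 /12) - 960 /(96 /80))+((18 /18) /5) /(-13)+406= -115899 /260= -445.77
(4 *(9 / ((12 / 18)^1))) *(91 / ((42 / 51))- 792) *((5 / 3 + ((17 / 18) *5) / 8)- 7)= 2792787 / 16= 174549.19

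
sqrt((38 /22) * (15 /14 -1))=sqrt(2926) /154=0.35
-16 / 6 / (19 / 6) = -16 / 19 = -0.84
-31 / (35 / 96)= -2976 / 35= -85.03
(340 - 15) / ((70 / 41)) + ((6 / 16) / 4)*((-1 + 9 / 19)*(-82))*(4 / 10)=191.98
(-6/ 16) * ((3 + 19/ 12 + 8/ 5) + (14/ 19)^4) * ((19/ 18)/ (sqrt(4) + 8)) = -50654051/ 197539200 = -0.26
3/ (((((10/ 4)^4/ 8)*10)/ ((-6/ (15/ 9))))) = -3456/ 15625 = -0.22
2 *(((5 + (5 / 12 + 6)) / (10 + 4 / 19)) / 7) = 2603 / 8148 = 0.32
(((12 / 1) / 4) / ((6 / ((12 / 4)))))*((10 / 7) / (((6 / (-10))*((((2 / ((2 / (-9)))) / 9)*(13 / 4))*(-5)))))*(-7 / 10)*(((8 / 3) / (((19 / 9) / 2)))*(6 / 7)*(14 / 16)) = 0.29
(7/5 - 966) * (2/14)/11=-689/55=-12.53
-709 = -709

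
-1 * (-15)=15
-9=-9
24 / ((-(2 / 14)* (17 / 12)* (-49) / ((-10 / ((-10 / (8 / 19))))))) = 2304 / 2261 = 1.02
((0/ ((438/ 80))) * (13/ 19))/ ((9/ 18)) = 0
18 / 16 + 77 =625 / 8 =78.12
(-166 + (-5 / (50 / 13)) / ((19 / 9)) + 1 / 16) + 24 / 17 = -4267257 / 25840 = -165.14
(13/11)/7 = 13/77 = 0.17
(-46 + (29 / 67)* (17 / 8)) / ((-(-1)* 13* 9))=-24163 / 62712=-0.39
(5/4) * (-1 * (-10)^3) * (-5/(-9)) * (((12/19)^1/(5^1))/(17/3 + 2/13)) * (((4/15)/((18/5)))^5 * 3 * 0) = 0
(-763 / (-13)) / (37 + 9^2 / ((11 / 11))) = 763 / 1534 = 0.50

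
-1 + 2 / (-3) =-5 / 3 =-1.67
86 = 86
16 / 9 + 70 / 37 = 1222 / 333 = 3.67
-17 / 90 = -0.19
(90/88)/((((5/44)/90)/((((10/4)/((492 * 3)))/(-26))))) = -225/4264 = -0.05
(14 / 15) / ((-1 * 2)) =-7 / 15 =-0.47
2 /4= 0.50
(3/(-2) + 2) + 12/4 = 7/2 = 3.50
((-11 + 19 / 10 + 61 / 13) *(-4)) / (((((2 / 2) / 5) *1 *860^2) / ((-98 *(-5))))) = 28077 / 480740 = 0.06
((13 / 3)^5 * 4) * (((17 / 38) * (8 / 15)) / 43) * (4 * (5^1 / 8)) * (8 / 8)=50495848 / 595593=84.78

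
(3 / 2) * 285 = 855 / 2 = 427.50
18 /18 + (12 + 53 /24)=15.21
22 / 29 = 0.76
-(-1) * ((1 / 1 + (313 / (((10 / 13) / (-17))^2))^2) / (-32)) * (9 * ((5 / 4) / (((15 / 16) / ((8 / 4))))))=-701098478418867 / 40000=-17527461960.47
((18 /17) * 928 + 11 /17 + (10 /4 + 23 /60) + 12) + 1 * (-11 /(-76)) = 4836586 /4845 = 998.26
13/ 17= 0.76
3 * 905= 2715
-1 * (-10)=10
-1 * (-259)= 259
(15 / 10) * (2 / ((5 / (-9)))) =-5.40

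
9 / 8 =1.12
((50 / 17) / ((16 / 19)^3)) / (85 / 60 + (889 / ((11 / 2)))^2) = 12449085 / 66041539072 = 0.00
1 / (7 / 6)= 6 / 7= 0.86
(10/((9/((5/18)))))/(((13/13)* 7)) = 25/567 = 0.04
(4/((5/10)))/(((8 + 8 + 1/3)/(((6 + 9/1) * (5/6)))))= 300/49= 6.12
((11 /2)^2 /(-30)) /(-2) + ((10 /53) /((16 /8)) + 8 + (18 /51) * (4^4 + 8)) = 22007821 /216240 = 101.77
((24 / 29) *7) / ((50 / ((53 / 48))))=371 / 2900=0.13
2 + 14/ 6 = 13/ 3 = 4.33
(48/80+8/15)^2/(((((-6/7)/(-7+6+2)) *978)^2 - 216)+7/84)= 56644/30980559675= 0.00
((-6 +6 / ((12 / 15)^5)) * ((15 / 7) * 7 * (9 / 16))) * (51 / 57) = 14465385 / 155648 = 92.94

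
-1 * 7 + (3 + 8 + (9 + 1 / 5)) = 66 / 5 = 13.20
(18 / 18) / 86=1 / 86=0.01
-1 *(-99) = 99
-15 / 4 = -3.75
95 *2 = 190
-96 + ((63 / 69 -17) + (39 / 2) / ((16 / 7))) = -76217 / 736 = -103.56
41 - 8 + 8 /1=41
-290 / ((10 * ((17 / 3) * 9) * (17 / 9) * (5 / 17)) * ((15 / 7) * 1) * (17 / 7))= -1421 / 7225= -0.20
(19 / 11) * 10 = 190 / 11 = 17.27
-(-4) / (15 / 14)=56 / 15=3.73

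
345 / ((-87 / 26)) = -103.10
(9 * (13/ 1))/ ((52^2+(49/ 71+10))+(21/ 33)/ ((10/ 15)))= 182754/ 4241837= 0.04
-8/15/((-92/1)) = 2/345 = 0.01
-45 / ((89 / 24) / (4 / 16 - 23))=24570 / 89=276.07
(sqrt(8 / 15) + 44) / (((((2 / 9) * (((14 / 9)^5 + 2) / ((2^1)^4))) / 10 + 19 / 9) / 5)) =14171760 * sqrt(30) / 45205201 + 4676680800 / 45205201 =105.17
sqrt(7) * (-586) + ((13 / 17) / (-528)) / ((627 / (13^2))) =-586 * sqrt(7) - 2197 / 5627952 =-1550.41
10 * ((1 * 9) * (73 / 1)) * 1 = 6570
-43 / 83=-0.52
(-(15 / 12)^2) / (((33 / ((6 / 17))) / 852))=-5325 / 374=-14.24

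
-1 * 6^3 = -216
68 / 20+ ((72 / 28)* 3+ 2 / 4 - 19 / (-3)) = 3769 / 210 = 17.95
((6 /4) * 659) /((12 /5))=3295 /8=411.88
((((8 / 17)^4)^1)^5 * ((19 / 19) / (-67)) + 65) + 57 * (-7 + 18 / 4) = -42207043160340883654354320337 / 544607008490774718001814534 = -77.50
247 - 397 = -150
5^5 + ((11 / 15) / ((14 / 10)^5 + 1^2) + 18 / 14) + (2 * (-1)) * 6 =118509175 / 38052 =3114.40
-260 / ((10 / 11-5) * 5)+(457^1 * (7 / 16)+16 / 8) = 154547 / 720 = 214.65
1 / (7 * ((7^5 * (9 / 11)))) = 11 / 1058841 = 0.00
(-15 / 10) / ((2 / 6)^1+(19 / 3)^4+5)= -0.00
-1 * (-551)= 551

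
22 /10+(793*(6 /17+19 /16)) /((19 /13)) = 21654203 /25840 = 838.01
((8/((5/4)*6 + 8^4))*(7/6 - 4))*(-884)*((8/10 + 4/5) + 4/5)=480896/41035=11.72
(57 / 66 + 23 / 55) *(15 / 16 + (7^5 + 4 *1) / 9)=12648217 / 5280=2395.50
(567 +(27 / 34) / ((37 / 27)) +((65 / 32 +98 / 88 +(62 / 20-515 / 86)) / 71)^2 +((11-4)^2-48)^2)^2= 106620712506529563338101196123374521001 / 329806476188643610890574888960000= 323282.65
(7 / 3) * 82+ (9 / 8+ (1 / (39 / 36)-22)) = 53471 / 312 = 171.38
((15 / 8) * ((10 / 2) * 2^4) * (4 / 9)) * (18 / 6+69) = 4800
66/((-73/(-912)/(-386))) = -23234112/73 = -318275.51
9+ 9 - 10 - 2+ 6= 12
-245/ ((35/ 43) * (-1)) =301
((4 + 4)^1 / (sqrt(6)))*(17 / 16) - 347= -347 + 17*sqrt(6) / 12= -343.53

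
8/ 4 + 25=27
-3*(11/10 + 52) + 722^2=5211247/10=521124.70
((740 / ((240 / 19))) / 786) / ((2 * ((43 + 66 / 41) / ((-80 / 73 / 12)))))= -144115 / 1888998516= -0.00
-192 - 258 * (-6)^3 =55536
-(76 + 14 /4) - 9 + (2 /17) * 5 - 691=-26483 /34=-778.91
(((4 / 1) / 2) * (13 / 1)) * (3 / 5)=78 / 5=15.60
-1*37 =-37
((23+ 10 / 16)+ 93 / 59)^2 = 141491025 / 222784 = 635.10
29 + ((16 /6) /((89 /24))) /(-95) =245131 /8455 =28.99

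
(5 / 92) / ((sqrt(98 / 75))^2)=375 / 9016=0.04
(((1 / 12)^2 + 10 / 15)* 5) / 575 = 97 / 16560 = 0.01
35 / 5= 7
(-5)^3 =-125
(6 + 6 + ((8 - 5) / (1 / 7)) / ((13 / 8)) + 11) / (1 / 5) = 2335 / 13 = 179.62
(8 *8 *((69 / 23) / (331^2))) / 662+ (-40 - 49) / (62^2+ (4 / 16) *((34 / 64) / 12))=-4956961495968 / 214121277805091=-0.02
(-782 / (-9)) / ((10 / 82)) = 32062 / 45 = 712.49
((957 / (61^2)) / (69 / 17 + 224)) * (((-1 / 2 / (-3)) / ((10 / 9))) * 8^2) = 780912 / 72131585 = 0.01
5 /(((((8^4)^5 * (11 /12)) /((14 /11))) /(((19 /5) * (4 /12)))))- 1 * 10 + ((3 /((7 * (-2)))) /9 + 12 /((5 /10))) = 13.98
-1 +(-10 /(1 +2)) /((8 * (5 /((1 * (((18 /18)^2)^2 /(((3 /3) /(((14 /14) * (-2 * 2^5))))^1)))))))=13 /3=4.33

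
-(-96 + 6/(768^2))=9437183/98304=96.00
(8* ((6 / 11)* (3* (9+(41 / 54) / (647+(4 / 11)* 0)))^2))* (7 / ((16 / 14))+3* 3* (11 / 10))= 63394616222249 / 1243268730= 50990.28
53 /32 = 1.66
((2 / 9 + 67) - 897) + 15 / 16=-119353 / 144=-828.84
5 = 5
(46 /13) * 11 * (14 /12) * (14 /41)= 24794 /1599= 15.51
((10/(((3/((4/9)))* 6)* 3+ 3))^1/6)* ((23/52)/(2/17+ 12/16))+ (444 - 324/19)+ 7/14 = 9306559187/21772062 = 427.45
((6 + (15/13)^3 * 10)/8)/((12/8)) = 3911/2197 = 1.78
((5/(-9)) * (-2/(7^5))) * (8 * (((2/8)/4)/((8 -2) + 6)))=5/1815156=0.00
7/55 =0.13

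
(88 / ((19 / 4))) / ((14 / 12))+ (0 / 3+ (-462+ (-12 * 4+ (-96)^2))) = 1160010 / 133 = 8721.88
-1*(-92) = 92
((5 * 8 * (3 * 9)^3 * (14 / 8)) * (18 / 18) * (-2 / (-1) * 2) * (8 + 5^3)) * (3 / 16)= 274873095 / 2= 137436547.50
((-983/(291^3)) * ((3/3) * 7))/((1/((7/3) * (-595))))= 28659365/73926513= 0.39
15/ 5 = 3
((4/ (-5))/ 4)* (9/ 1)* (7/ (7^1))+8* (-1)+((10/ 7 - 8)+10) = -223/ 35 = -6.37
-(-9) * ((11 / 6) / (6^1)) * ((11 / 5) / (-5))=-121 / 100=-1.21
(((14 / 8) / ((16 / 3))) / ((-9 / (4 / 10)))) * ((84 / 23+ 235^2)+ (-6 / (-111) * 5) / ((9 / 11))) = -2960991439 / 3676320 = -805.42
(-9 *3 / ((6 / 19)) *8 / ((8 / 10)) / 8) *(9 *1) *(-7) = 53865 / 8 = 6733.12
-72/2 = -36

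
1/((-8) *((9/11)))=-11/72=-0.15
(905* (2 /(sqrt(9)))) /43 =1810 /129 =14.03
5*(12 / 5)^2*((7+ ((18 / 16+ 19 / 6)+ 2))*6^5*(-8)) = -119066112 / 5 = -23813222.40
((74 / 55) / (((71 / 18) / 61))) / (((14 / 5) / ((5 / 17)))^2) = 2539125 / 11059741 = 0.23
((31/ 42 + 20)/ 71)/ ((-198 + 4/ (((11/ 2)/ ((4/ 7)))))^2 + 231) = 56749/ 7629836790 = 0.00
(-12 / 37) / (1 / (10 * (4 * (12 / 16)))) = -360 / 37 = -9.73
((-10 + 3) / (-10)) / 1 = 7 / 10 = 0.70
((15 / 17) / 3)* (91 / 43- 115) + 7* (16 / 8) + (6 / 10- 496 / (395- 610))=-277 / 17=-16.29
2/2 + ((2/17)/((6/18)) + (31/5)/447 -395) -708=-41856553/37995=-1101.63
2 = 2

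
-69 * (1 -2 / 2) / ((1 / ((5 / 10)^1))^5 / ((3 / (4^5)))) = 0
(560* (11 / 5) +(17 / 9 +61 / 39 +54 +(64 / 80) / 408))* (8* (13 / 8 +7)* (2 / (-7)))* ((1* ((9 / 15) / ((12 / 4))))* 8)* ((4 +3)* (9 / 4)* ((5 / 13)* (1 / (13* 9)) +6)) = -10772515608734 / 2801175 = -3845713.18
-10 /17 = -0.59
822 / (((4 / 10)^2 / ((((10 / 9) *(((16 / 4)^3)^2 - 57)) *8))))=553343000 / 3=184447666.67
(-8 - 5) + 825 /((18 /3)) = 249 /2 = 124.50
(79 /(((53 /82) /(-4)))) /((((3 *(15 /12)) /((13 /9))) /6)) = -2694848 /2385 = -1129.92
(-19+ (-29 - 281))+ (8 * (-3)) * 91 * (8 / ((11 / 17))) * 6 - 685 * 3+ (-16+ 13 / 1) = -164400.09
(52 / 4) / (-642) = -13 / 642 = -0.02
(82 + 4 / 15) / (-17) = -1234 / 255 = -4.84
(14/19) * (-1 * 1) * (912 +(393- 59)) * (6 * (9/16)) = -117747/38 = -3098.61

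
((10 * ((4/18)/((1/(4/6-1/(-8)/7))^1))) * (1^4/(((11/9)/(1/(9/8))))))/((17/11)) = 2300/3213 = 0.72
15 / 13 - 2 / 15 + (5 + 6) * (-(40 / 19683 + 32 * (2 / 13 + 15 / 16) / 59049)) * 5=3363067 / 3838185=0.88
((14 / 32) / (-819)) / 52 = -1 / 97344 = -0.00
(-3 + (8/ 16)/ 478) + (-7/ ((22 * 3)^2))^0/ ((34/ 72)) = -14323/ 16252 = -0.88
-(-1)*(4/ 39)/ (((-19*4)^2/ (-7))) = -7/ 56316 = -0.00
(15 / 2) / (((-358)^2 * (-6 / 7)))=-35 / 512656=-0.00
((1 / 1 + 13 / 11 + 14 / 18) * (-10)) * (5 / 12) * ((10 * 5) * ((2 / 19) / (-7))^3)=1465000 / 698733189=0.00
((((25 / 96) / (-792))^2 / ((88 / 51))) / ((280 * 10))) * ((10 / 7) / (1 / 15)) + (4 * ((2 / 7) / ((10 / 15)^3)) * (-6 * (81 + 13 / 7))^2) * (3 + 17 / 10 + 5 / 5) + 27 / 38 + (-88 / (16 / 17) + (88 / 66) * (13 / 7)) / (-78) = 208169543580340265177153 / 38310167627956224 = 5433793.60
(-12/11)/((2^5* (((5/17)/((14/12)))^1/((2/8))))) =-119/3520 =-0.03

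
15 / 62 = 0.24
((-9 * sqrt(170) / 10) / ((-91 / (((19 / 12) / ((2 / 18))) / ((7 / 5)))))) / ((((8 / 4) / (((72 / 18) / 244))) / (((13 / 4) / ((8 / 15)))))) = 7695 * sqrt(170) / 1530368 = 0.07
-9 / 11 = -0.82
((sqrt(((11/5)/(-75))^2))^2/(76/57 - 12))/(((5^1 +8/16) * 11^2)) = -1/8250000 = -0.00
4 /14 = 2 /7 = 0.29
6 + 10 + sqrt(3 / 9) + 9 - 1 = sqrt(3) / 3 + 24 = 24.58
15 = 15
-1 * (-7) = 7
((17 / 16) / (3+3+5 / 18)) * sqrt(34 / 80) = 153 * sqrt(170) / 18080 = 0.11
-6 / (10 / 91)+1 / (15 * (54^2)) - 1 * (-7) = -2082023 / 43740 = -47.60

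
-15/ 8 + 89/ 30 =131/ 120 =1.09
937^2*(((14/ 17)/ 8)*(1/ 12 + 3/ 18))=6145783/ 272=22594.79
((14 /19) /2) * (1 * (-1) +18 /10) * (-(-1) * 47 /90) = 658 /4275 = 0.15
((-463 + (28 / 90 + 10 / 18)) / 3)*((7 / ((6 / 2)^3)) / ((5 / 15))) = -48524 / 405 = -119.81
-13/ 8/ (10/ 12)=-39/ 20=-1.95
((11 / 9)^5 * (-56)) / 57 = -2.68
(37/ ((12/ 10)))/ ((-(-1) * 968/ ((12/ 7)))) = 185/ 3388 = 0.05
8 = 8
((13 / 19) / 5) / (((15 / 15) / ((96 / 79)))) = 1248 / 7505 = 0.17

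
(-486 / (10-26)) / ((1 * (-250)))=-243 / 2000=-0.12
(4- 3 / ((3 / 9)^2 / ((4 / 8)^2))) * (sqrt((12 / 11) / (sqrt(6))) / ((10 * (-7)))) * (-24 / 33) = -sqrt(11) * 2^(3 / 4) * 3^(1 / 4) / 385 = -0.02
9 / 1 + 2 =11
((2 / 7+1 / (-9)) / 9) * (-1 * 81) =-11 / 7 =-1.57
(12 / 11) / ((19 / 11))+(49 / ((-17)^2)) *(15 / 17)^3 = 20180409 / 26977283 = 0.75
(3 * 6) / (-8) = -9 / 4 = -2.25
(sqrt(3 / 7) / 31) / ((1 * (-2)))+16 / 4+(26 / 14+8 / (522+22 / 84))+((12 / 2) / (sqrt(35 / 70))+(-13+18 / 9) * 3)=-4165298 / 153545 - sqrt(21) / 434+6 * sqrt(2)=-18.65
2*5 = 10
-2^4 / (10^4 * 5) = -1 / 3125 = -0.00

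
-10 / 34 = -5 / 17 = -0.29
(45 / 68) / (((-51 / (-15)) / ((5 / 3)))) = 375 / 1156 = 0.32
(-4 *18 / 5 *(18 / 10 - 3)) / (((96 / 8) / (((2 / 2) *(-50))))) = -72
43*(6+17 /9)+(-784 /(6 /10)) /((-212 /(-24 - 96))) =-190991 /477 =-400.40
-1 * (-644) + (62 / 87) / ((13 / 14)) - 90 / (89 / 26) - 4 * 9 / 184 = 2862829037 / 4630314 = 618.28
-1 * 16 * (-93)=1488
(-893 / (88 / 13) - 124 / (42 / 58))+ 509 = 380395 / 1848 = 205.84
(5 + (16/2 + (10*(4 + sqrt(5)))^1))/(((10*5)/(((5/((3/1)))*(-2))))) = -5.02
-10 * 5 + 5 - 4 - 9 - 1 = -59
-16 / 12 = -4 / 3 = -1.33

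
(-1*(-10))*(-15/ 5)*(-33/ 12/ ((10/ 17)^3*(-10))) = -162129/ 4000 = -40.53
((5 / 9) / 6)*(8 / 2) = 10 / 27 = 0.37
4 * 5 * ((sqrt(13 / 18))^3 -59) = -1167.72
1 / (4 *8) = 1 / 32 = 0.03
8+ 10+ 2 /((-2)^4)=145 /8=18.12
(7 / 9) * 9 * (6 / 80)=21 / 40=0.52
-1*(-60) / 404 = 15 / 101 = 0.15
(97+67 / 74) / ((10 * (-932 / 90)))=-65205 / 68968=-0.95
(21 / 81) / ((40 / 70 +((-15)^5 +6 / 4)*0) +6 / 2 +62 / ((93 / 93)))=49 / 12393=0.00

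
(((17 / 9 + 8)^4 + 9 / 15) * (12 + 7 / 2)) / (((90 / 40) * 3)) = 21960.65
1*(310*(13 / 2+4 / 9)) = 19375 / 9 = 2152.78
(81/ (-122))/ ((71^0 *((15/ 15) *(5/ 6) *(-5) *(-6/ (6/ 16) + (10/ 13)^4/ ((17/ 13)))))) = -9075807/ 896065600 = -0.01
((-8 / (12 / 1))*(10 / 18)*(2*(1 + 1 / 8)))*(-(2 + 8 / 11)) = 25 / 11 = 2.27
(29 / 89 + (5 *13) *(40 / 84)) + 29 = 112660 / 1869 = 60.28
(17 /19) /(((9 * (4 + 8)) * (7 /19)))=17 /756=0.02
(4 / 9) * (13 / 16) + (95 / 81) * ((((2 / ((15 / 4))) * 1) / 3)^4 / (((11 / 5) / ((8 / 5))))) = 1057991243 / 2922925500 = 0.36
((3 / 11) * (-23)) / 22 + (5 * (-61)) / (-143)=5813 / 3146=1.85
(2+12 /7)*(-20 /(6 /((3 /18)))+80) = 295.08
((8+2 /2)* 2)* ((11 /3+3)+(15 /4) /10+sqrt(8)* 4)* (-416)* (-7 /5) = 369096 /5+419328* sqrt(2) /5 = 192423.07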